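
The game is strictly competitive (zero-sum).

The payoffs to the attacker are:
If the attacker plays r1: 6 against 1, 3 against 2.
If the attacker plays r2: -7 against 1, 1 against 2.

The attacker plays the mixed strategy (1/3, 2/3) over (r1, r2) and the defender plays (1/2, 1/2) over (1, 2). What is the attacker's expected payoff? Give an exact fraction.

Against (1/2, 1/2), each row's expected payoff is r1: 9/2; r2: -3.
Taking the (1/3, 2/3)-weighted average: (1/3)·(9/2) + (2/3)·(-3) = -1/2.

-1/2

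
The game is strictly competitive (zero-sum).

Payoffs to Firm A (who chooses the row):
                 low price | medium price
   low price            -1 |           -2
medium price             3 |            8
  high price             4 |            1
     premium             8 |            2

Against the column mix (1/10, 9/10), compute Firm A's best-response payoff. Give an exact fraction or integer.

low price: (-1)·(1/10) + (-2)·(9/10) = -19/10.
medium price: (3)·(1/10) + (8)·(9/10) = 15/2.
high price: (4)·(1/10) + (1)·(9/10) = 13/10.
premium: (8)·(1/10) + (2)·(9/10) = 13/5.
The best pure response is medium price with expected payoff 15/2.

15/2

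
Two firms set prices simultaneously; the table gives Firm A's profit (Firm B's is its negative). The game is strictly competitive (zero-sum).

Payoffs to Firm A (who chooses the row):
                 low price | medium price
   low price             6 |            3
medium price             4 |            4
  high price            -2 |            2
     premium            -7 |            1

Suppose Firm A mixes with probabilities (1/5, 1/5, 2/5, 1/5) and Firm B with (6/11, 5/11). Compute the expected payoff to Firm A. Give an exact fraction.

54/55

Against (6/11, 5/11), each row's expected payoff is low price: 51/11; medium price: 4; high price: -2/11; premium: -37/11.
Taking the (1/5, 1/5, 2/5, 1/5)-weighted average: (1/5)·(51/11) + (1/5)·(4) + (2/5)·(-2/11) + (1/5)·(-37/11) = 54/55.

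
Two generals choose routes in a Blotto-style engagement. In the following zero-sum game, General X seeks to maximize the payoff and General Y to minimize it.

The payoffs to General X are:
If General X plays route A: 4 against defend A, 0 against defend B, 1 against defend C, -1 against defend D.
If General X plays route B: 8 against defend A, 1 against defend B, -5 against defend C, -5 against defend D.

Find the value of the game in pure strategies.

Row minima: -1, -5 → General X's maximin is -1.
Column maxima: 8, 1, 1, -1 → General Y's minimax is -1.
They coincide at (route A, defend D), so the value is -1.

-1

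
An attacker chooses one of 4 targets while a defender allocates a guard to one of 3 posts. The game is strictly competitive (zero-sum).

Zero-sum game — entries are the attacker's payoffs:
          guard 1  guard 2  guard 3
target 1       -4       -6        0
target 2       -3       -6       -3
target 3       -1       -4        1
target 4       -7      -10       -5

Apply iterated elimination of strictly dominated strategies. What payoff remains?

Column guard 3 is strictly dominated by guard 2 for the defender (-6<0, -6<-3, -4<1, -10<-5); eliminate guard 3.
Row target 1 is strictly dominated by row target 3 (-1>-4, -4>-6); eliminate target 1.
Column guard 1 is strictly dominated by guard 2 for the defender (-6<-3, -4<-1, -10<-7); eliminate guard 1.
Row target 4 is strictly dominated by row target 2 (-6>-10); eliminate target 4.
Row target 2 is strictly dominated by row target 3 (-4>-6); eliminate target 2.
Only (target 3, guard 2) remains, with payoff -4.

-4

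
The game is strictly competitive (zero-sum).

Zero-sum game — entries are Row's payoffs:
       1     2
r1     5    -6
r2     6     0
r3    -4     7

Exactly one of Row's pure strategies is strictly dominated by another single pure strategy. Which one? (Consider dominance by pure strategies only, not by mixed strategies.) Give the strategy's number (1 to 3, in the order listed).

Compare r1 with r2: 6 > 5, 0 > -6.
So r2 strictly dominates r1 for Row; r1 is strictly dominated.

1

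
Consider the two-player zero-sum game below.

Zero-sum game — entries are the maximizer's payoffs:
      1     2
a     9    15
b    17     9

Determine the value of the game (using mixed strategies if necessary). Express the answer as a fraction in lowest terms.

87/7

Row minima are 9 and 9, so the maximizer's maximin is 9; column maxima are 17 and 15, so the minimizer's minimax is 15. These differ, so the equilibrium is in mixed strategies.
Let the maximizer play a with probability p. The minimizer is indifferent when 9p + 17(1−p) = 15p + 9(1−p), giving p = 4/7.
Let the minimizer play 1 with probability q. The maximizer is indifferent when 9q + 15(1−q) = 17q + 9(1−q), giving q = 3/7.
The value is 9·(3/7) + (15)·(4/7) = 87/7.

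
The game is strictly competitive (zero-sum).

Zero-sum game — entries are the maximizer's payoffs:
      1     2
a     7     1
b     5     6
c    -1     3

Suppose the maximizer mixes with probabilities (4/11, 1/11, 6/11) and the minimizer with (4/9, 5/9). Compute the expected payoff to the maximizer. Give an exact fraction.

Against (4/9, 5/9), each row's expected payoff is a: 11/3; b: 50/9; c: 11/9.
Taking the (4/11, 1/11, 6/11)-weighted average: (4/11)·(11/3) + (1/11)·(50/9) + (6/11)·(11/9) = 248/99.

248/99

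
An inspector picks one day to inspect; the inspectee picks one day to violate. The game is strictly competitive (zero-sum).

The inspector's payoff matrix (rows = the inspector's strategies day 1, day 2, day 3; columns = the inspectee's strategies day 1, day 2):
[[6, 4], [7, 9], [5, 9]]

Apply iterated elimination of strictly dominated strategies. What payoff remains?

Row day 1 is strictly dominated by row day 2 (7>6, 9>4); eliminate day 1.
Column day 2 is strictly dominated by day 1 for the inspectee (7<9, 5<9); eliminate day 2.
Row day 3 is strictly dominated by row day 2 (7>5); eliminate day 3.
Only (day 2, day 1) remains, with payoff 7.

7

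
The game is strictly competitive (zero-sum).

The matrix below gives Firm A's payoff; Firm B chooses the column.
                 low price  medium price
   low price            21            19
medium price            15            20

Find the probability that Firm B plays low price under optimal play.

1/7

Row minima are 19 and 15, so Firm A's maximin is 19; column maxima are 21 and 20, so Firm B's minimax is 20. These differ, so the equilibrium is in mixed strategies.
Let Firm B play low price with probability q. Firm A is indifferent when 21q + 19(1−q) = 15q + 20(1−q), giving q = 1/7.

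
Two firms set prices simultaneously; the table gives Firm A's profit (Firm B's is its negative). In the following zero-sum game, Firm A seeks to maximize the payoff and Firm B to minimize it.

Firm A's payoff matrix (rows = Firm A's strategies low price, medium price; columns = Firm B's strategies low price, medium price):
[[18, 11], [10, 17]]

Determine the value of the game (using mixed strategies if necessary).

Row minima are 11 and 10, so Firm A's maximin is 11; column maxima are 18 and 17, so Firm B's minimax is 17. These differ, so the equilibrium is in mixed strategies.
Let Firm A play low price with probability p. Firm B is indifferent when 18p + 10(1−p) = 11p + 17(1−p), giving p = 1/2.
Let Firm B play low price with probability q. Firm A is indifferent when 18q + 11(1−q) = 10q + 17(1−q), giving q = 3/7.
The value is 18·(3/7) + (11)·(4/7) = 14.

14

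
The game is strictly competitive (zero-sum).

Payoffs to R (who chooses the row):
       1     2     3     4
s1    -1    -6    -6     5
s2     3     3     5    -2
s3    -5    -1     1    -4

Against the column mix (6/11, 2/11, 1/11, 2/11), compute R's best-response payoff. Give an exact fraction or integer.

25/11

s1: (-1)·(6/11) + (-6)·(2/11) + (-6)·(1/11) + (5)·(2/11) = -14/11.
s2: (3)·(6/11) + (3)·(2/11) + (5)·(1/11) + (-2)·(2/11) = 25/11.
s3: (-5)·(6/11) + (-1)·(2/11) + (1)·(1/11) + (-4)·(2/11) = -39/11.
The best pure response is s2 with expected payoff 25/11.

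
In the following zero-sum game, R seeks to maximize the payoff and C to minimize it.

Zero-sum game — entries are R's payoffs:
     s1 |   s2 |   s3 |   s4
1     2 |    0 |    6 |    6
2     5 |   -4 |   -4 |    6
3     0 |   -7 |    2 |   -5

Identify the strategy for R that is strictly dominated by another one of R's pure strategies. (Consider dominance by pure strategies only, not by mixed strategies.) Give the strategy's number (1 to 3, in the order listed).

Compare 3 with 1: 2 > 0, 0 > -7, 6 > 2, 6 > -5.
So 1 strictly dominates 3 for R; 3 is strictly dominated.

3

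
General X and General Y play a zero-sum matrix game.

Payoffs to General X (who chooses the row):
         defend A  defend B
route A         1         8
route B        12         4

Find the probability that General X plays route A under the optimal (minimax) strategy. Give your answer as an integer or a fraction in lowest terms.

Row minima are 1 and 4, so General X's maximin is 4; column maxima are 12 and 8, so General Y's minimax is 8. These differ, so the equilibrium is in mixed strategies.
Let General X play route A with probability p. General Y is indifferent when p + 12(1−p) = 8p + 4(1−p), giving p = 8/15.

8/15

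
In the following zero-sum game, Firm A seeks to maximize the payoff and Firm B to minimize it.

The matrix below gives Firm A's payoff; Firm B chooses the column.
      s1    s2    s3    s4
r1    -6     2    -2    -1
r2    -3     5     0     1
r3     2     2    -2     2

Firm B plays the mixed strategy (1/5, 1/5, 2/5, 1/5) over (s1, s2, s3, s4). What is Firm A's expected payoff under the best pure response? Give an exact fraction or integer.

3/5

r1: (-6)·(1/5) + (2)·(1/5) + (-2)·(2/5) + (-1)·(1/5) = -9/5.
r2: (-3)·(1/5) + (5)·(1/5) + (0)·(2/5) + (1)·(1/5) = 3/5.
r3: (2)·(1/5) + (2)·(1/5) + (-2)·(2/5) + (2)·(1/5) = 2/5.
The best pure response is r2 with expected payoff 3/5.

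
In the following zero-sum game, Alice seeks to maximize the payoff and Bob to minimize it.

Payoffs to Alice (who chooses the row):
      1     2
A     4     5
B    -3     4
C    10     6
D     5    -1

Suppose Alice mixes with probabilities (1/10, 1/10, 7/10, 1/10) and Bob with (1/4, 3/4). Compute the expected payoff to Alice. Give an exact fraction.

Against (1/4, 3/4), each row's expected payoff is A: 19/4; B: 9/4; C: 7; D: 1/2.
Taking the (1/10, 1/10, 7/10, 1/10)-weighted average: (1/10)·(19/4) + (1/10)·(9/4) + (7/10)·(7) + (1/10)·(1/2) = 113/20.

113/20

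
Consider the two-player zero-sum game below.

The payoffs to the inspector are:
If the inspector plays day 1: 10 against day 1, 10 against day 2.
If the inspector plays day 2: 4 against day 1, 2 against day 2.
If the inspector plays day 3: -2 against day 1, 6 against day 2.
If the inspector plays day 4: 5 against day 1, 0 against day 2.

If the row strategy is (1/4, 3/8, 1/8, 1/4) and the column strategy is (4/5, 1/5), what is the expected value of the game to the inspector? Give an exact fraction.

24/5

Against (4/5, 1/5), each row's expected payoff is day 1: 10; day 2: 18/5; day 3: -2/5; day 4: 4.
Taking the (1/4, 3/8, 1/8, 1/4)-weighted average: (1/4)·(10) + (3/8)·(18/5) + (1/8)·(-2/5) + (1/4)·(4) = 24/5.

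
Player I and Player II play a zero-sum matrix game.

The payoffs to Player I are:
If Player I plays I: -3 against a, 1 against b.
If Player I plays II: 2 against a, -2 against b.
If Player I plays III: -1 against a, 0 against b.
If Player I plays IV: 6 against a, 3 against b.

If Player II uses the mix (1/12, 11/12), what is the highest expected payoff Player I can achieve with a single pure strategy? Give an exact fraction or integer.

13/4

I: (-3)·(1/12) + (1)·(11/12) = 2/3.
II: (2)·(1/12) + (-2)·(11/12) = -5/3.
III: (-1)·(1/12) + (0)·(11/12) = -1/12.
IV: (6)·(1/12) + (3)·(11/12) = 13/4.
The best pure response is IV with expected payoff 13/4.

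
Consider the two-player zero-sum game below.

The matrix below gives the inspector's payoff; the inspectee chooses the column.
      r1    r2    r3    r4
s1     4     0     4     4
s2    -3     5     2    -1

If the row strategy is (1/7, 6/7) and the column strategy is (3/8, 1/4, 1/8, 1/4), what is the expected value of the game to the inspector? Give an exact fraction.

Against (3/8, 1/4, 1/8, 1/4), each row's expected payoff is s1: 3; s2: 1/8.
Taking the (1/7, 6/7)-weighted average: (1/7)·(3) + (6/7)·(1/8) = 15/28.

15/28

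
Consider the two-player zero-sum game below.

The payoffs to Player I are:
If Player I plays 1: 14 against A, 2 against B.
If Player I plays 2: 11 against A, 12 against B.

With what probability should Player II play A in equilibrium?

Row minima are 2 and 11, so Player I's maximin is 11; column maxima are 14 and 12, so Player II's minimax is 12. These differ, so the equilibrium is in mixed strategies.
Let Player II play A with probability q. Player I is indifferent when 14q + 2(1−q) = 11q + 12(1−q), giving q = 10/13.

10/13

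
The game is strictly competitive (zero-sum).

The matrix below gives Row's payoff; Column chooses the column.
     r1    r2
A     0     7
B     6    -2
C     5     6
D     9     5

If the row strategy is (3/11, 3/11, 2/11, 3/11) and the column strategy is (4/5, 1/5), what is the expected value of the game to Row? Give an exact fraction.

262/55

Against (4/5, 1/5), each row's expected payoff is A: 7/5; B: 22/5; C: 26/5; D: 41/5.
Taking the (3/11, 3/11, 2/11, 3/11)-weighted average: (3/11)·(7/5) + (3/11)·(22/5) + (2/11)·(26/5) + (3/11)·(41/5) = 262/55.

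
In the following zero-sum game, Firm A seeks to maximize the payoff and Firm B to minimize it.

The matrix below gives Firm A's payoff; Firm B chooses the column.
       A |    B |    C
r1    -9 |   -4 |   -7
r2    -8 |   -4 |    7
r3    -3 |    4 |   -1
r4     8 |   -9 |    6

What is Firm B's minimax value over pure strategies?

4

The worst case (largest entry) in each column is A: 8, B: 4, C: 7.
The best (smallest) of these is 4.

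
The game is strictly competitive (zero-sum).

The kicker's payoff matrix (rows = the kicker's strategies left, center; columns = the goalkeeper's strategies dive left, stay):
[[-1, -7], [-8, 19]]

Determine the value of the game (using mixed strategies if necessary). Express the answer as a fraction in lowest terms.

Row minima are -7 and -8, so the kicker's maximin is -7; column maxima are -1 and 19, so the goalkeeper's minimax is -1. These differ, so the equilibrium is in mixed strategies.
Let the kicker play left with probability p. The goalkeeper is indifferent when −p − 8(1−p) = −7p + 19(1−p), giving p = 9/11.
Let the goalkeeper play dive left with probability q. The kicker is indifferent when −q − 7(1−q) = −8q + 19(1−q), giving q = 26/33.
The value is -1·(26/33) + (-7)·(7/33) = -25/11.

-25/11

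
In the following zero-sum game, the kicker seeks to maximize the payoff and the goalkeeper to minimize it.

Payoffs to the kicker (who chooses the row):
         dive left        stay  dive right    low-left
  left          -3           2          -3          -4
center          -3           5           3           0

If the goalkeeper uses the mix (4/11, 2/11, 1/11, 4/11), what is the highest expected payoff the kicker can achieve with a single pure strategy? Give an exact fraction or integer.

1/11

left: (-3)·(4/11) + (2)·(2/11) + (-3)·(1/11) + (-4)·(4/11) = -27/11.
center: (-3)·(4/11) + (5)·(2/11) + (3)·(1/11) + (0)·(4/11) = 1/11.
The best pure response is center with expected payoff 1/11.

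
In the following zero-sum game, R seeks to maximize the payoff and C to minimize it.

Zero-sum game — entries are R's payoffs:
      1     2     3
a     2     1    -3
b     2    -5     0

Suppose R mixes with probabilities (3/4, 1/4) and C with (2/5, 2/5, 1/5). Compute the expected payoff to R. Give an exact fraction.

Against (2/5, 2/5, 1/5), each row's expected payoff is a: 3/5; b: -6/5.
Taking the (3/4, 1/4)-weighted average: (3/4)·(3/5) + (1/4)·(-6/5) = 3/20.

3/20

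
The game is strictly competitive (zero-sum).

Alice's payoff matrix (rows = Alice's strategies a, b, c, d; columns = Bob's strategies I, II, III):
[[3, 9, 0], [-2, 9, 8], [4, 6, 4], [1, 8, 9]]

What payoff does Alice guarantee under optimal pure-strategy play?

4

Row minima: 0, -2, 4, 1 → Alice's maximin is 4.
Column maxima: 4, 9, 9 → Bob's minimax is 4.
They coincide at (c, I), so the value is 4.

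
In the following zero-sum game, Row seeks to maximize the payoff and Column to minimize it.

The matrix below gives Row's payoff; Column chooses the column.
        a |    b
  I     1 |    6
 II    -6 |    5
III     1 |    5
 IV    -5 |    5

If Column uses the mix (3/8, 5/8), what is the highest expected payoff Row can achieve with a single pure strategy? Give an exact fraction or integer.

33/8

I: (1)·(3/8) + (6)·(5/8) = 33/8.
II: (-6)·(3/8) + (5)·(5/8) = 7/8.
III: (1)·(3/8) + (5)·(5/8) = 7/2.
IV: (-5)·(3/8) + (5)·(5/8) = 5/4.
The best pure response is I with expected payoff 33/8.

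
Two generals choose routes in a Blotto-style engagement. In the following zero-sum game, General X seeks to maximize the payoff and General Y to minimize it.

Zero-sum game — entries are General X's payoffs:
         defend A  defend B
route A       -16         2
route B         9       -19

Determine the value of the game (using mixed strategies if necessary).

-143/23

Row minima are -16 and -19, so General X's maximin is -16; column maxima are 9 and 2, so General Y's minimax is 2. These differ, so the equilibrium is in mixed strategies.
Let General X play route A with probability p. General Y is indifferent when −16p + 9(1−p) = 2p − 19(1−p), giving p = 14/23.
Let General Y play defend A with probability q. General X is indifferent when −16q + 2(1−q) = 9q − 19(1−q), giving q = 21/46.
The value is -16·(21/46) + (2)·(25/46) = -143/23.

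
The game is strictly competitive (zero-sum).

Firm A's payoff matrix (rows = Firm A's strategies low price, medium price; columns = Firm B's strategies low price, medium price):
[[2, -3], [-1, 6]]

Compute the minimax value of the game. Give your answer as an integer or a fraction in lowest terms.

Row minima are -3 and -1, so Firm A's maximin is -1; column maxima are 2 and 6, so Firm B's minimax is 2. These differ, so the equilibrium is in mixed strategies.
Let Firm A play low price with probability p. Firm B is indifferent when 2p − (1−p) = −3p + 6(1−p), giving p = 7/12.
Let Firm B play low price with probability q. Firm A is indifferent when 2q − 3(1−q) = −q + 6(1−q), giving q = 3/4.
The value is 2·(3/4) + (-3)·(1/4) = 3/4.

3/4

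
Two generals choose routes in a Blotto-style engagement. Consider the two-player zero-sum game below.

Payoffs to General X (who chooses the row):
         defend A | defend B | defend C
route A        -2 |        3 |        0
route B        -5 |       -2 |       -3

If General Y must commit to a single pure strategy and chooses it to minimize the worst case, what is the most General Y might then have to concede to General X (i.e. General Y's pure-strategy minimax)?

The worst case (largest entry) in each column is defend A: -2, defend B: 3, defend C: 0.
The best (smallest) of these is -2.

-2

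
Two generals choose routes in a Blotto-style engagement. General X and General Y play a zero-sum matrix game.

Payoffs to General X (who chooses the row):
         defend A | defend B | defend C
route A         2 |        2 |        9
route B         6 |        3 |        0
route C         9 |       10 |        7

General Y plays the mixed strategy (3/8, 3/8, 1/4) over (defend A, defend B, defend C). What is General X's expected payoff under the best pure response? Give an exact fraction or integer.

route A: (2)·(3/8) + (2)·(3/8) + (9)·(1/4) = 15/4.
route B: (6)·(3/8) + (3)·(3/8) + (0)·(1/4) = 27/8.
route C: (9)·(3/8) + (10)·(3/8) + (7)·(1/4) = 71/8.
The best pure response is route C with expected payoff 71/8.

71/8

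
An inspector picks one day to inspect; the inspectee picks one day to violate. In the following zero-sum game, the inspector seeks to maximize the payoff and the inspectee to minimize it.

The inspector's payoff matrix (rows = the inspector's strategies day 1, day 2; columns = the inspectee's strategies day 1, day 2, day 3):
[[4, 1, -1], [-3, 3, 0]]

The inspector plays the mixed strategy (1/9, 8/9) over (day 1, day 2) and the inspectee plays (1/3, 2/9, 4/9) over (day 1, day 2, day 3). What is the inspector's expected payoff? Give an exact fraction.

Against (1/3, 2/9, 4/9), each row's expected payoff is day 1: 10/9; day 2: -1/3.
Taking the (1/9, 8/9)-weighted average: (1/9)·(10/9) + (8/9)·(-1/3) = -14/81.

-14/81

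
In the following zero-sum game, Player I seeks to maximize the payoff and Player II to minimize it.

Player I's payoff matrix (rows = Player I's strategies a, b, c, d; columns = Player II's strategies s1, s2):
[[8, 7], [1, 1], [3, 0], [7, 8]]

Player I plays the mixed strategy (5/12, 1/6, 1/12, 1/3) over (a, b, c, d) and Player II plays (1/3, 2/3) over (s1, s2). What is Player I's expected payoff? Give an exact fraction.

Against (1/3, 2/3), each row's expected payoff is a: 22/3; b: 1; c: 1; d: 23/3.
Taking the (5/12, 1/6, 1/12, 1/3)-weighted average: (5/12)·(22/3) + (1/6)·(1) + (1/12)·(1) + (1/3)·(23/3) = 211/36.

211/36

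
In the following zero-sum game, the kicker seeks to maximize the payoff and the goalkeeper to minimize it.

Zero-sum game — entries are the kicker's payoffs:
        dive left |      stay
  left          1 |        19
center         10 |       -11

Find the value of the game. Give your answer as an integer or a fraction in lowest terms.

67/13

Row minima are 1 and -11, so the kicker's maximin is 1; column maxima are 10 and 19, so the goalkeeper's minimax is 10. These differ, so the equilibrium is in mixed strategies.
Let the kicker play left with probability p. The goalkeeper is indifferent when p + 10(1−p) = 19p − 11(1−p), giving p = 7/13.
Let the goalkeeper play dive left with probability q. The kicker is indifferent when q + 19(1−q) = 10q − 11(1−q), giving q = 10/13.
The value is 1·(10/13) + (19)·(3/13) = 67/13.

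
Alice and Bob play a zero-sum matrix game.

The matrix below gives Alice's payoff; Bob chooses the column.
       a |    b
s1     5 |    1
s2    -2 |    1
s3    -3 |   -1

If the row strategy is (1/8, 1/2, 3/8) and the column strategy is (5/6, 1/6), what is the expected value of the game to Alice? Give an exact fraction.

-29/24

Against (5/6, 1/6), each row's expected payoff is s1: 13/3; s2: -3/2; s3: -8/3.
Taking the (1/8, 1/2, 3/8)-weighted average: (1/8)·(13/3) + (1/2)·(-3/2) + (3/8)·(-8/3) = -29/24.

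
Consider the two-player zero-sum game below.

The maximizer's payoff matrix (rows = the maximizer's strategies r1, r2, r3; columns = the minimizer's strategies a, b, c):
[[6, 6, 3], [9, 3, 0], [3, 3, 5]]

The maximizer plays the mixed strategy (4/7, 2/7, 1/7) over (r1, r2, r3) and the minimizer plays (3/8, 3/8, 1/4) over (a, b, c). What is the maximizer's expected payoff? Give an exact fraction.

67/14

Against (3/8, 3/8, 1/4), each row's expected payoff is r1: 21/4; r2: 9/2; r3: 7/2.
Taking the (4/7, 2/7, 1/7)-weighted average: (4/7)·(21/4) + (2/7)·(9/2) + (1/7)·(7/2) = 67/14.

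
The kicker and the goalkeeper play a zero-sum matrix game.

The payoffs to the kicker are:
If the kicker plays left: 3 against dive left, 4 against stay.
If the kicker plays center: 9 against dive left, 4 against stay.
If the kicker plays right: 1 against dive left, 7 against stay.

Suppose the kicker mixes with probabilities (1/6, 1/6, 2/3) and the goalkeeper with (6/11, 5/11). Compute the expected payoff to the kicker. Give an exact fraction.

Against (6/11, 5/11), each row's expected payoff is left: 38/11; center: 74/11; right: 41/11.
Taking the (1/6, 1/6, 2/3)-weighted average: (1/6)·(38/11) + (1/6)·(74/11) + (2/3)·(41/11) = 46/11.

46/11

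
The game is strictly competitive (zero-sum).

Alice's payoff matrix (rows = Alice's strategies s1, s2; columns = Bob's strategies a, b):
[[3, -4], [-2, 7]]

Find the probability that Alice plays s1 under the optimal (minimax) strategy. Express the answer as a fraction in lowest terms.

9/16

Row minima are -4 and -2, so Alice's maximin is -2; column maxima are 3 and 7, so Bob's minimax is 3. These differ, so the equilibrium is in mixed strategies.
Let Alice play s1 with probability p. Bob is indifferent when 3p − 2(1−p) = −4p + 7(1−p), giving p = 9/16.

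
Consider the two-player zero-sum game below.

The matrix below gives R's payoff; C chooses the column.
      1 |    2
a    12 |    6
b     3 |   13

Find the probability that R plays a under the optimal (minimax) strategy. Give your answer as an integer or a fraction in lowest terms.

5/8

Row minima are 6 and 3, so R's maximin is 6; column maxima are 12 and 13, so C's minimax is 12. These differ, so the equilibrium is in mixed strategies.
Let R play a with probability p. C is indifferent when 12p + 3(1−p) = 6p + 13(1−p), giving p = 5/8.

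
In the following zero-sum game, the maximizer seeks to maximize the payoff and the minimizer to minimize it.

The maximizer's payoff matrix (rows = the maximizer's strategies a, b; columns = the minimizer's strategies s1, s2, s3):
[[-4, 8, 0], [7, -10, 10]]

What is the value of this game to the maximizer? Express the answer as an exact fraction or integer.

16/29

Column s3 is strictly dominated by s1 for the minimizer (it gives the maximizer more in every row).
The remaining 2×2 game on (a, b) × (s1, s2) has no saddle point. Let the maximizer play a with probability p; indifference gives −4p + 7(1−p) = 8p − 10(1−p), so p = 17/29.
Similarly the minimizer's optimal q on s1 is 18/29, and the value is -4·(18/29) + (8)·(11/29) = 16/29.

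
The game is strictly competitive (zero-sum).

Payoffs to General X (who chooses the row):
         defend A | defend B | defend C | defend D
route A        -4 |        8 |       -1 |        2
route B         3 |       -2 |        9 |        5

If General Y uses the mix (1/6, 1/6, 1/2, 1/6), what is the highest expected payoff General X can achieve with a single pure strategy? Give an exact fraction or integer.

11/2

route A: (-4)·(1/6) + (8)·(1/6) + (-1)·(1/2) + (2)·(1/6) = 1/2.
route B: (3)·(1/6) + (-2)·(1/6) + (9)·(1/2) + (5)·(1/6) = 11/2.
The best pure response is route B with expected payoff 11/2.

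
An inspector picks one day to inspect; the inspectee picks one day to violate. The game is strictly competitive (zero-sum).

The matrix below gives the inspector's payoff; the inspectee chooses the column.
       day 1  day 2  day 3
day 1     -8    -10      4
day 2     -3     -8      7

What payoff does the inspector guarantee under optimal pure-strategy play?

Row minima: -10, -8 → the inspector's maximin is -8.
Column maxima: -3, -8, 7 → the inspectee's minimax is -8.
They coincide at (day 2, day 2), so the value is -8.

-8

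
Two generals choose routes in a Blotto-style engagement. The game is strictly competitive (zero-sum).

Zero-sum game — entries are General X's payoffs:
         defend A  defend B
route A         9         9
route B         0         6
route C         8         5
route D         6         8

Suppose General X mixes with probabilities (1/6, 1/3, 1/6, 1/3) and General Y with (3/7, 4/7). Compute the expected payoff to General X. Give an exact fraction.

Against (3/7, 4/7), each row's expected payoff is route A: 9; route B: 24/7; route C: 44/7; route D: 50/7.
Taking the (1/6, 1/3, 1/6, 1/3)-weighted average: (1/6)·(9) + (1/3)·(24/7) + (1/6)·(44/7) + (1/3)·(50/7) = 85/14.

85/14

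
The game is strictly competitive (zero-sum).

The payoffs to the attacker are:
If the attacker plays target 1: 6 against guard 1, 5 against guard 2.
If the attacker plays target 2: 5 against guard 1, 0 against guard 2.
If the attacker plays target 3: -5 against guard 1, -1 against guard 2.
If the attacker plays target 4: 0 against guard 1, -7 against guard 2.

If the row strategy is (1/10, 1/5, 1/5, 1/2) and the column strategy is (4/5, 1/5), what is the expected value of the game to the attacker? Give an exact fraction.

-4/25

Against (4/5, 1/5), each row's expected payoff is target 1: 29/5; target 2: 4; target 3: -21/5; target 4: -7/5.
Taking the (1/10, 1/5, 1/5, 1/2)-weighted average: (1/10)·(29/5) + (1/5)·(4) + (1/5)·(-21/5) + (1/2)·(-7/5) = -4/25.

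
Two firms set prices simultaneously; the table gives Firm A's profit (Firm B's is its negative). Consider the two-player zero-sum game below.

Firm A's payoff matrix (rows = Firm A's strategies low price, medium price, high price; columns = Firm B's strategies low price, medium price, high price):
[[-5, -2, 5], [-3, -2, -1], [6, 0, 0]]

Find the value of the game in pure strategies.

0

Row minima: -5, -3, 0 → Firm A's maximin is 0.
Column maxima: 6, 0, 5 → Firm B's minimax is 0.
They coincide at (high price, medium price), so the value is 0.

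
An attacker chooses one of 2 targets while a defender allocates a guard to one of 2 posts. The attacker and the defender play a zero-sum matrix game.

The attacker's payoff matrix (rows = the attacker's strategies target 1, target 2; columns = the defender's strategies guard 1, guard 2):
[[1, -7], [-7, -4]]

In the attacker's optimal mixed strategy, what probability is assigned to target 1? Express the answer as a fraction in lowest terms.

Row minima are -7 and -7, so the attacker's maximin is -7; column maxima are 1 and -4, so the defender's minimax is -4. These differ, so the equilibrium is in mixed strategies.
Let the attacker play target 1 with probability p. The defender is indifferent when p − 7(1−p) = −7p − 4(1−p), giving p = 3/11.

3/11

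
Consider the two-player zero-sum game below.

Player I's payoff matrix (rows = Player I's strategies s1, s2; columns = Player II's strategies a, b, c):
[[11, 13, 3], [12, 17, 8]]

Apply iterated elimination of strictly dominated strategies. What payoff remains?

8

Column b is strictly dominated by a for Player II (11<13, 12<17); eliminate b.
Row s1 is strictly dominated by row s2 (12>11, 8>3); eliminate s1.
Column a is strictly dominated by c for Player II (8<12); eliminate a.
Only (s2, c) remains, with payoff 8.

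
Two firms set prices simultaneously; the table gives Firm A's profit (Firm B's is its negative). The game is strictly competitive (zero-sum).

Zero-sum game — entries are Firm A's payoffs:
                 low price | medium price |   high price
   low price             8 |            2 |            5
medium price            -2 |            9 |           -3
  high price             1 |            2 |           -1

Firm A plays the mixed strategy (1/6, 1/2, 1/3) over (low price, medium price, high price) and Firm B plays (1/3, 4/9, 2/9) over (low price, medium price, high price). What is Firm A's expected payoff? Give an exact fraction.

Against (1/3, 4/9, 2/9), each row's expected payoff is low price: 14/3; medium price: 8/3; high price: 1.
Taking the (1/6, 1/2, 1/3)-weighted average: (1/6)·(14/3) + (1/2)·(8/3) + (1/3)·(1) = 22/9.

22/9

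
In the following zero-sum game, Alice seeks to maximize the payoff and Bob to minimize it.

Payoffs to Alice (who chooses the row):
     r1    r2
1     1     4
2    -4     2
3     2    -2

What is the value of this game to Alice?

Row 2 is strictly dominated by row 1, so Alice never plays it.
The remaining 2×2 game on (1, 3) × (r1, r2) has no saddle point. Let Alice play 1 with probability p; indifference gives p + 2(1−p) = 4p − 2(1−p), so p = 4/7.
Similarly Bob's optimal q on r1 is 6/7, and the value is 1·(6/7) + (4)·(1/7) = 10/7.

10/7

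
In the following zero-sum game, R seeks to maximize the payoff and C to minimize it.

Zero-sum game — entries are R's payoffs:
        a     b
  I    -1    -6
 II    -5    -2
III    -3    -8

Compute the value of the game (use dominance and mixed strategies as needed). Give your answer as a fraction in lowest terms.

-7/2

Row III is strictly dominated by row I, so R never plays it.
The remaining 2×2 game on (I, II) × (a, b) has no saddle point. Let R play I with probability p; indifference gives −p − 5(1−p) = −6p − 2(1−p), so p = 3/8.
Similarly C's optimal q on a is 1/2, and the value is -1·(1/2) + (-6)·(1/2) = -7/2.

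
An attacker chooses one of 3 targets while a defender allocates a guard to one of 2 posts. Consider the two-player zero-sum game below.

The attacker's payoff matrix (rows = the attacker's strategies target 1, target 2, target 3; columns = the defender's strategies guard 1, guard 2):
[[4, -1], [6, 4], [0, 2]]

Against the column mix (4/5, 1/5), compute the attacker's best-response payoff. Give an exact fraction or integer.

target 1: (4)·(4/5) + (-1)·(1/5) = 3.
target 2: (6)·(4/5) + (4)·(1/5) = 28/5.
target 3: (0)·(4/5) + (2)·(1/5) = 2/5.
The best pure response is target 2 with expected payoff 28/5.

28/5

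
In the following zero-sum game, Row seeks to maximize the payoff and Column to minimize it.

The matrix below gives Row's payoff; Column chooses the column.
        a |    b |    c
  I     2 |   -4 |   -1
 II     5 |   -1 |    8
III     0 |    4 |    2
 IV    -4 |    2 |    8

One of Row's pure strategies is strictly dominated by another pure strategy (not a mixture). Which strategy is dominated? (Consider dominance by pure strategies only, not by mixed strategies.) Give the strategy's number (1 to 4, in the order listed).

1

Compare I with II: 5 > 2, -1 > -4, 8 > -1.
So II strictly dominates I for Row; I is strictly dominated.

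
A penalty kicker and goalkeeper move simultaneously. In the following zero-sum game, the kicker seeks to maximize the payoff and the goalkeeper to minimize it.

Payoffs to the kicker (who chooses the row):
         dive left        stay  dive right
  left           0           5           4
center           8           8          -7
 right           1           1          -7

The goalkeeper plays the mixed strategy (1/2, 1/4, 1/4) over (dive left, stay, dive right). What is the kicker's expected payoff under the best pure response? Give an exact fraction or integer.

17/4

left: (0)·(1/2) + (5)·(1/4) + (4)·(1/4) = 9/4.
center: (8)·(1/2) + (8)·(1/4) + (-7)·(1/4) = 17/4.
right: (1)·(1/2) + (1)·(1/4) + (-7)·(1/4) = -1.
The best pure response is center with expected payoff 17/4.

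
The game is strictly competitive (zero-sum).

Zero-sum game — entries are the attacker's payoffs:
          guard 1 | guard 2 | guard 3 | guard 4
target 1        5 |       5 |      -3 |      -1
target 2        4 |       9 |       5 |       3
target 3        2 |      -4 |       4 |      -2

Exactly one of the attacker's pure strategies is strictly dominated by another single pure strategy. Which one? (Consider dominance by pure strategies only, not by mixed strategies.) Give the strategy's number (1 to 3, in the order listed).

3

Compare target 3 with target 2: 4 > 2, 9 > -4, 5 > 4, 3 > -2.
So target 2 strictly dominates target 3 for the attacker; target 3 is strictly dominated.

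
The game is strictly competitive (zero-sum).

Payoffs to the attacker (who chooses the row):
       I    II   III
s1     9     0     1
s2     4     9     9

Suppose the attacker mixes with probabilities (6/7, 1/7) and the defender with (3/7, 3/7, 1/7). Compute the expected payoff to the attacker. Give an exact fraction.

216/49

Against (3/7, 3/7, 1/7), each row's expected payoff is s1: 4; s2: 48/7.
Taking the (6/7, 1/7)-weighted average: (6/7)·(4) + (1/7)·(48/7) = 216/49.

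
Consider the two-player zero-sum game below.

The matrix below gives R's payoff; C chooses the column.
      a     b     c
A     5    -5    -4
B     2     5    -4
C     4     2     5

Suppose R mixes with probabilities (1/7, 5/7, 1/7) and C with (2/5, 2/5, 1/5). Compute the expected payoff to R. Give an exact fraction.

9/5

Against (2/5, 2/5, 1/5), each row's expected payoff is A: -4/5; B: 2; C: 17/5.
Taking the (1/7, 5/7, 1/7)-weighted average: (1/7)·(-4/5) + (5/7)·(2) + (1/7)·(17/5) = 9/5.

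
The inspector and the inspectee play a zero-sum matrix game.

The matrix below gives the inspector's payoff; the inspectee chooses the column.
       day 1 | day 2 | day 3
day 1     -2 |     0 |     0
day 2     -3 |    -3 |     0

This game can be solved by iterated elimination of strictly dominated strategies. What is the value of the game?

Column day 3 is strictly dominated by day 1 for the inspectee (-2<0, -3<0); eliminate day 3.
Row day 2 is strictly dominated by row day 1 (-2>-3, 0>-3); eliminate day 2.
Column day 2 is strictly dominated by day 1 for the inspectee (-2<0); eliminate day 2.
Only (day 1, day 1) remains, with payoff -2.

-2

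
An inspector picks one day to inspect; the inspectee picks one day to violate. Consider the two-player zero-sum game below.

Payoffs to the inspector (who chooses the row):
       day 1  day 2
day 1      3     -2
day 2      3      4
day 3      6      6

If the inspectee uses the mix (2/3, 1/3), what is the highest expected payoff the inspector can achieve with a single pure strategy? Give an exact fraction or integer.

day 1: (3)·(2/3) + (-2)·(1/3) = 4/3.
day 2: (3)·(2/3) + (4)·(1/3) = 10/3.
day 3: (6)·(2/3) + (6)·(1/3) = 6.
The best pure response is day 3 with expected payoff 6.

6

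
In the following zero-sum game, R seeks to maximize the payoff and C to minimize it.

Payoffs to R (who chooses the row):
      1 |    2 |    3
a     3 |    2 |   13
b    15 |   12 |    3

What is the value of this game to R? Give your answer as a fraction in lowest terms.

Column 1 is strictly dominated by 2 for C (it gives R more in every row).
The remaining 2×2 game on (a, b) × (2, 3) has no saddle point. Let R play a with probability p; indifference gives 2p + 12(1−p) = 13p + 3(1−p), so p = 9/20.
Similarly C's optimal q on 2 is 1/2, and the value is 2·(1/2) + (13)·(1/2) = 15/2.

15/2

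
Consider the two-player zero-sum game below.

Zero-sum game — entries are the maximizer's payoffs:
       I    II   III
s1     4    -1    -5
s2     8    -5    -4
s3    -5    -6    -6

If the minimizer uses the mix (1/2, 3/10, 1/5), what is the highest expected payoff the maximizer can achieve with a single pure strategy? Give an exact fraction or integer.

s1: (4)·(1/2) + (-1)·(3/10) + (-5)·(1/5) = 7/10.
s2: (8)·(1/2) + (-5)·(3/10) + (-4)·(1/5) = 17/10.
s3: (-5)·(1/2) + (-6)·(3/10) + (-6)·(1/5) = -11/2.
The best pure response is s2 with expected payoff 17/10.

17/10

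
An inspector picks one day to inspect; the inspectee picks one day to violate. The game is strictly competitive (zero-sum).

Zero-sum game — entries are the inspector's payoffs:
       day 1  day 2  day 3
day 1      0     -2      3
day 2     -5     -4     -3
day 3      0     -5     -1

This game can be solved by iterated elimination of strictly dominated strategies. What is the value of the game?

Row day 2 is strictly dominated by row day 1 (0>-5, -2>-4, 3>-3); eliminate day 2.
Column day 1 is strictly dominated by day 2 for the inspectee (-2<0, -5<0); eliminate day 1.
Column day 3 is strictly dominated by day 2 for the inspectee (-2<3, -5<-1); eliminate day 3.
Row day 3 is strictly dominated by row day 1 (-2>-5); eliminate day 3.
Only (day 1, day 2) remains, with payoff -2.

-2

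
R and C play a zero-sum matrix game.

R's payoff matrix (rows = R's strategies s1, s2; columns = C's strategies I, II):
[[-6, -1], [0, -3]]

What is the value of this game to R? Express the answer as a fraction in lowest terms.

-9/4

Row minima are -6 and -3, so R's maximin is -3; column maxima are 0 and -1, so C's minimax is -1. These differ, so the equilibrium is in mixed strategies.
Let R play s1 with probability p. C is indifferent when −6p = −p − 3(1−p), giving p = 3/8.
Let C play I with probability q. R is indifferent when −6q − (1−q) = −3(1−q), giving q = 1/4.
The value is -6·(1/4) + (-1)·(3/4) = -9/4.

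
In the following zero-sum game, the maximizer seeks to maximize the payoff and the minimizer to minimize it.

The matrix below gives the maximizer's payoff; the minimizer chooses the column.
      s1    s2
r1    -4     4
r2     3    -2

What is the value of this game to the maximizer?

4/13

Row minima are -4 and -2, so the maximizer's maximin is -2; column maxima are 3 and 4, so the minimizer's minimax is 3. These differ, so the equilibrium is in mixed strategies.
Let the maximizer play r1 with probability p. The minimizer is indifferent when −4p + 3(1−p) = 4p − 2(1−p), giving p = 5/13.
Let the minimizer play s1 with probability q. The maximizer is indifferent when −4q + 4(1−q) = 3q − 2(1−q), giving q = 6/13.
The value is -4·(6/13) + (4)·(7/13) = 4/13.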